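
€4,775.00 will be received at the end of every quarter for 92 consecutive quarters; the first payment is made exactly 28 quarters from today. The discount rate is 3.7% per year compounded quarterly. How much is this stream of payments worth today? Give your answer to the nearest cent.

€230,016.42

Ordinary annuity of 92 payments, first payment at period 28.
Periodic rate r = 0.037/4 per quarter; n is counted in quarters.
The ordinary-annuity PV formula values the stream one period before the first payment (period 27); discount that back 27 periods:
PV₀ = 4,775 × [1 − (1+r)^−92] / r × (1+r)^−27 = €230,016.42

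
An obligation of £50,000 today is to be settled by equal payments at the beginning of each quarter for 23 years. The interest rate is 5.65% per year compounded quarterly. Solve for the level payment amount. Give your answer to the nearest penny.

Level annuity due; solve PV = PMT × [(1 − (1+r)^−n)/r] × (1+r) for PMT.
Periodic rate r = 0.0565/4 per quarter; n is counted in quarters.
With n = 92: PMT = 50,000 / ([(1 − (1+r)^−n)/r] × (1+r)) = £960.78

£960.78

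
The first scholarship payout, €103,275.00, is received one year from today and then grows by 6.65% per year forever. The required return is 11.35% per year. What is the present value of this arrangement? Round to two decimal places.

€2,197,340.43

Periodic rate r = 0.1135 per year.
Growing perpetuity (Gordon): PV = PMT₁ / (r − g) = 103,275 / (r − 0.0665) = €2,197,340.43.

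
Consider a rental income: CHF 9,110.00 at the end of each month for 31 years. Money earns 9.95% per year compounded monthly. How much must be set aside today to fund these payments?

This is an ordinary annuity: 372 payments of CHF 9,110.00 at the end of each month.
Periodic rate r = 0.0995/12 per month; n is counted in months.
PV = PMT × [(1 − (1+r)^−n)/r] = 9,110 × [1 − (1+r)^−372] / r = CHF 1,047,781.68

CHF 1,047,781.68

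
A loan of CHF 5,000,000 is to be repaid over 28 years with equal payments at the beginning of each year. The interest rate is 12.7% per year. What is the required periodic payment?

CHF 583,979.33

Level annuity due; solve PV = PMT × [(1 − (1+r)^−n)/r] × (1+r) for PMT.
Periodic rate r = 0.127 per year.
With n = 28: PMT = 5,000,000 / ([(1 − (1+r)^−n)/r] × (1+r)) = CHF 583,979.33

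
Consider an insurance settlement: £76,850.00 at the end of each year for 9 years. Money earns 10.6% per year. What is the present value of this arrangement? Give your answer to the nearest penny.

£432,219.69

This is an ordinary annuity: 9 payments of £76,850.00 at the end of each year.
Periodic rate r = 0.106 per year.
PV = PMT × [(1 − (1+r)^−n)/r] = 76,850 × [1 − (1+r)^−9] / r = £432,219.69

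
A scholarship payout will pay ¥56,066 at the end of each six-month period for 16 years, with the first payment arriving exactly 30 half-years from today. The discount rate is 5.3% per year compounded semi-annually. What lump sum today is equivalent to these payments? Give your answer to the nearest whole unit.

Ordinary annuity of 32 payments, first payment at period 30.
Periodic rate r = 0.053/2 per half-year; n is counted in half-years.
The ordinary-annuity PV formula values the stream one period before the first payment (period 29); discount that back 29 periods:
PV₀ = 56,066 × [1 − (1+r)^−32] / r × (1+r)^−29 = ¥561,833

¥561,833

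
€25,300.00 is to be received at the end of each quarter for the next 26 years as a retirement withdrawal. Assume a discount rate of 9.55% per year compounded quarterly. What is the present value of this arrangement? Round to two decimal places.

This is an ordinary annuity: 104 payments of €25,300.00 at the end of each quarter.
Periodic rate r = 0.0955/4 per quarter; n is counted in quarters.
PV = PMT × [(1 − (1+r)^−n)/r] = 25,300 × [1 − (1+r)^−104] / r = €968,590.66

€968,590.66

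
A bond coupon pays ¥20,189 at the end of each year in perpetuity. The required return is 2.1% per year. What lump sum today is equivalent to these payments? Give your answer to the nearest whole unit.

¥961,381

Periodic rate r = 0.021 per year.
Level perpetuity: PV = PMT / r = 20,189 / (0.021) = ¥961,381.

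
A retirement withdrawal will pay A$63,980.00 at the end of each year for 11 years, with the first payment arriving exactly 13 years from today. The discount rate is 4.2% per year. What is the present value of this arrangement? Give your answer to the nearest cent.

A$338,444.33

Ordinary annuity of 11 payments, first payment at period 13.
Periodic rate r = 0.042 per year.
The ordinary-annuity PV formula values the stream one period before the first payment (period 12); discount that back 12 periods:
PV₀ = 63,980 × [1 − (1+r)^−11] / r × (1+r)^−12 = A$338,444.33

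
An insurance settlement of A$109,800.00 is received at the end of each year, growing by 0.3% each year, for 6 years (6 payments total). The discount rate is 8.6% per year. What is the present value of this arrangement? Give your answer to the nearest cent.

Periodic rate r = 0.086 per year.
Growing ordinary annuity: PV = PMT₁ × [1 − ((1+g)/(1+r))^n] / (r − g) = 109,800 × [1 − ((1+0.003)/(1+r))^6] / (r − 0.003) = A$501,876.94.

A$501,876.94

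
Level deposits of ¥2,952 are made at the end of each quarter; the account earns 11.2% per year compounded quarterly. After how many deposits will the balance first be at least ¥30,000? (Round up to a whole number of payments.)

10 payments

Periodic rate r = 0.112/4 per quarter; n is counted in quarters.
Ordinary annuity FV: 30,000 = 2,952 × [((1+r)^n − 1)/r].
(1+r)^n = 1 + 30,000 × r / 2,952, so n = ln(1 + 30,000·r/2,952) / ln(1+r) = 9.07.
Round up to a whole number of payments: n = 10.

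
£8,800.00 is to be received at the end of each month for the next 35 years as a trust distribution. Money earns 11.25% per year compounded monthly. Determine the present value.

This is an ordinary annuity: 420 payments of £8,800.00 at the end of each month.
Periodic rate r = 0.1125/12 per month; n is counted in months.
PV = PMT × [(1 − (1+r)^−n)/r] = 8,800 × [1 − (1+r)^−420] / r = £920,026.80

£920,026.80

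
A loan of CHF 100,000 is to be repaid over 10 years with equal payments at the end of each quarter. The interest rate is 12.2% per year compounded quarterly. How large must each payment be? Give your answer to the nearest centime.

CHF 4,361.27

Level ordinary annuity; solve PV = PMT × [(1 − (1+r)^−n)/r] for PMT.
Periodic rate r = 0.122/4 per quarter; n is counted in quarters.
With n = 40: PMT = 100,000 / ([(1 − (1+r)^−n)/r]) = CHF 4,361.27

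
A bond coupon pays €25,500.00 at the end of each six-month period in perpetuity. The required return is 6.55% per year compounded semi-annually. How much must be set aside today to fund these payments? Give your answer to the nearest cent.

€778,625.95

Periodic rate r = 0.0655/2 per half-year.
Level perpetuity: PV = PMT / r = 25,500 / (0.0655/2) = €778,625.95.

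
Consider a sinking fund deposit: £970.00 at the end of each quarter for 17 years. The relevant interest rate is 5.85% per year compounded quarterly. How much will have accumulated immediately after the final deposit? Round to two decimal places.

£111,689.10

This is an ordinary annuity: 68 deposits of £970.00 at the end of each quarter.
Periodic rate r = 0.0585/4 per quarter; n is counted in quarters.
FV = PMT × [((1+r)^n − 1)/r] = 970 × [(1+r)^68 − 1] / r = £111,689.10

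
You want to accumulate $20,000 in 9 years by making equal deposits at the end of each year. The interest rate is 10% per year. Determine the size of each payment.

$1,472.81

Level ordinary annuity; solve FV = PMT × [((1+r)^n − 1)/r] for PMT.
Periodic rate r = 0.1 per year.
With n = 9: PMT = 20,000 / ([((1+r)^n − 1)/r]) = $1,472.81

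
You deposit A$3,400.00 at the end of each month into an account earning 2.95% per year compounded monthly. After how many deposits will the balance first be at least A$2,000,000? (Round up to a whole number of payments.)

Periodic rate r = 0.0295/12 per month; n is counted in months.
Ordinary annuity FV: 2,000,000 = 3,400 × [((1+r)^n − 1)/r].
(1+r)^n = 1 + 2,000,000 × r / 3,400, so n = ln(1 + 2,000,000·r/3,400) / ln(1+r) = 364.31.
Round up to a whole number of payments: n = 365.

365 payments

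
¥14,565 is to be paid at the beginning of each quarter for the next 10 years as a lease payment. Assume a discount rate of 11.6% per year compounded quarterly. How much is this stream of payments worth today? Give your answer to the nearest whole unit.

¥352,099

This is an annuity due: 40 payments of ¥14,565 at the beginning of each quarter.
Periodic rate r = 0.116/4 per quarter; n is counted in quarters.
PV = PMT × [(1 − (1+r)^−n)/r] × (1+r) = 14,565 × [1 − (1+r)^−40] / r × (1+r) = ¥352,099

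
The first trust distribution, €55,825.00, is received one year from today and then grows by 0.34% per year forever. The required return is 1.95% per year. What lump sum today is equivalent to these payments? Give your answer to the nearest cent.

€3,467,391.30

Periodic rate r = 0.0195 per year.
Growing perpetuity (Gordon): PV = PMT₁ / (r − g) = 55,825 / (r − 0.0034) = €3,467,391.30.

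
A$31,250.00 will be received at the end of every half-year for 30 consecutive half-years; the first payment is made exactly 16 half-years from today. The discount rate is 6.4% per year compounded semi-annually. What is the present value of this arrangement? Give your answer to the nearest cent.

A$372,188.07

Ordinary annuity of 30 payments, first payment at period 16.
Periodic rate r = 0.064/2 per half-year; n is counted in half-years.
The ordinary-annuity PV formula values the stream one period before the first payment (period 15); discount that back 15 periods:
PV₀ = 31,250 × [1 − (1+r)^−30] / r × (1+r)^−15 = A$372,188.07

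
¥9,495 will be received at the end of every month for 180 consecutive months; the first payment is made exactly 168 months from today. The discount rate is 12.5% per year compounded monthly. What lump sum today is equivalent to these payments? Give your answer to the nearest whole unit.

¥136,495

Ordinary annuity of 180 payments, first payment at period 168.
Periodic rate r = 0.125/12 per month; n is counted in months.
The ordinary-annuity PV formula values the stream one period before the first payment (period 167); discount that back 167 periods:
PV₀ = 9,495 × [1 − (1+r)^−180] / r × (1+r)^−167 = ¥136,495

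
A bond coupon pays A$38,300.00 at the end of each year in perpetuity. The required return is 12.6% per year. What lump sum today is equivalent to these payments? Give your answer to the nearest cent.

Periodic rate r = 0.126 per year.
Level perpetuity: PV = PMT / r = 38,300 / (0.126) = A$303,968.25.

A$303,968.25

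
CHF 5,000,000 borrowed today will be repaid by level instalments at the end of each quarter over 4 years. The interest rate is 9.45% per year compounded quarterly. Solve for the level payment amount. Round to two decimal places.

CHF 378,908.68

Level ordinary annuity; solve PV = PMT × [(1 − (1+r)^−n)/r] for PMT.
Periodic rate r = 0.0945/4 per quarter; n is counted in quarters.
With n = 16: PMT = 5,000,000 / ([(1 − (1+r)^−n)/r]) = CHF 378,908.68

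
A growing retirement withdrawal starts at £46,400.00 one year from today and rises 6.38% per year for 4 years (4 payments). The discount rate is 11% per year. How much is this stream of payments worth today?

£157,054.70

Periodic rate r = 0.11 per year.
Growing ordinary annuity: PV = PMT₁ × [1 − ((1+g)/(1+r))^n] / (r − g) = 46,400 × [1 − ((1+0.0638)/(1+r))^4] / (r − 0.0638) = £157,054.70.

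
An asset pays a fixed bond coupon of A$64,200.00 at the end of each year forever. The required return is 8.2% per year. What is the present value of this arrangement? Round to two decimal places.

A$782,926.83

Periodic rate r = 0.082 per year.
Level perpetuity: PV = PMT / r = 64,200 / (0.082) = A$782,926.83.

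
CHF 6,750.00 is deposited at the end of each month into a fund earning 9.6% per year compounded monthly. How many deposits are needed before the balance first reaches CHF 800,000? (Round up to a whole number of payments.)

84 payments

Periodic rate r = 0.096/12 per month; n is counted in months.
Ordinary annuity FV: 800,000 = 6,750 × [((1+r)^n − 1)/r].
(1+r)^n = 1 + 800,000 × r / 6,750, so n = ln(1 + 800,000·r/6,750) / ln(1+r) = 83.69.
Round up to a whole number of payments: n = 84.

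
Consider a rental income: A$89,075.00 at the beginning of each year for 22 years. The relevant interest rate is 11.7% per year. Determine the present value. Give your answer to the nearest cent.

A$775,848.81

This is an annuity due: 22 payments of A$89,075.00 at the beginning of each year.
Periodic rate r = 0.117 per year.
PV = PMT × [(1 − (1+r)^−n)/r] × (1+r) = 89,075 × [1 − (1+r)^−22] / r × (1+r) = A$775,848.81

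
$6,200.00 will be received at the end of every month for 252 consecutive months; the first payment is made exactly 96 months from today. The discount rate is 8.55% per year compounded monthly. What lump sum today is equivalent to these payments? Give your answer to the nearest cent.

Ordinary annuity of 252 payments, first payment at period 96.
Periodic rate r = 0.0855/12 per month; n is counted in months.
The ordinary-annuity PV formula values the stream one period before the first payment (period 95); discount that back 95 periods:
PV₀ = 6,200 × [1 − (1+r)^−252] / r × (1+r)^−95 = $369,212.47

$369,212.47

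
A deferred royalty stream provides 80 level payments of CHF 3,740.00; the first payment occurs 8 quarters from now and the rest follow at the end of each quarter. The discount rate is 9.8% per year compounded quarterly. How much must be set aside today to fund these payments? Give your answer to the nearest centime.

Ordinary annuity of 80 payments, first payment at period 8.
Periodic rate r = 0.098/4 per quarter; n is counted in quarters.
The ordinary-annuity PV formula values the stream one period before the first payment (period 7); discount that back 7 periods:
PV₀ = 3,740 × [1 − (1+r)^−80] / r × (1+r)^−7 = CHF 110,275.99

CHF 110,275.99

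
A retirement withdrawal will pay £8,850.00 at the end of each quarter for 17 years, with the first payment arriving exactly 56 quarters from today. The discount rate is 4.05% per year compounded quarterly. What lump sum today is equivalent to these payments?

£249,078.37

Ordinary annuity of 68 payments, first payment at period 56.
Periodic rate r = 0.0405/4 per quarter; n is counted in quarters.
The ordinary-annuity PV formula values the stream one period before the first payment (period 55); discount that back 55 periods:
PV₀ = 8,850 × [1 − (1+r)^−68] / r × (1+r)^−55 = £249,078.37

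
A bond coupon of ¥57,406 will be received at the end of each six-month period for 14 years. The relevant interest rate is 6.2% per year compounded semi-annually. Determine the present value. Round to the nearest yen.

This is an ordinary annuity: 28 payments of ¥57,406 at the end of each six-month period.
Periodic rate r = 0.062/2 per half-year; n is counted in half-years.
PV = PMT × [(1 − (1+r)^−n)/r] = 57,406 × [1 − (1+r)^−28] / r = ¥1,064,121

¥1,064,121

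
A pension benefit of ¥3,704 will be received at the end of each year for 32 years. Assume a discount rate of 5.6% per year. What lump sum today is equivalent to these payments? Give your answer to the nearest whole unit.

¥54,575

This is an ordinary annuity: 32 payments of ¥3,704 at the end of each year.
Periodic rate r = 0.056 per year.
PV = PMT × [(1 − (1+r)^−n)/r] = 3,704 × [1 − (1+r)^−32] / r = ¥54,575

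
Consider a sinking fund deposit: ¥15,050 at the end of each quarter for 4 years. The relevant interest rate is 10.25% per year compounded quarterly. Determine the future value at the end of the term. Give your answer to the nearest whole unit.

This is an ordinary annuity: 16 deposits of ¥15,050 at the end of each quarter.
Periodic rate r = 0.1025/4 per quarter; n is counted in quarters.
FV = PMT × [((1+r)^n − 1)/r] = 15,050 × [(1+r)^16 − 1] / r = ¥293,104

¥293,104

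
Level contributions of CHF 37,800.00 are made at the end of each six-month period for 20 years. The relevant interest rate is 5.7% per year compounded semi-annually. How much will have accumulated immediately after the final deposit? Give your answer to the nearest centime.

This is an ordinary annuity: 40 deposits of CHF 37,800.00 at the end of each six-month period.
Periodic rate r = 0.057/2 per half-year; n is counted in half-years.
FV = PMT × [((1+r)^n − 1)/r] = 37,800 × [(1+r)^40 − 1] / r = CHF 2,755,174.63

CHF 2,755,174.63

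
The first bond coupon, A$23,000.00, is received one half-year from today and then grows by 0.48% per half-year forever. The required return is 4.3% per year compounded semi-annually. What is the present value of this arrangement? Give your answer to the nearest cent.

Periodic rate r = 0.043/2 per half-year.
Growing perpetuity (Gordon): PV = PMT₁ / (r − g) = 23,000 / (r − 0.0048) = A$1,377,245.51.

A$1,377,245.51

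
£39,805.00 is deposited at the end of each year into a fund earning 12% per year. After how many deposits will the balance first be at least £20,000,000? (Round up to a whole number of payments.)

Periodic rate r = 0.12 per year.
Ordinary annuity FV: 20,000,000 = 39,805 × [((1+r)^n − 1)/r].
(1+r)^n = 1 + 20,000,000 × r / 39,805, so n = ln(1 + 20,000,000·r/39,805) / ln(1+r) = 36.32.
Round up to a whole number of payments: n = 37.

37 payments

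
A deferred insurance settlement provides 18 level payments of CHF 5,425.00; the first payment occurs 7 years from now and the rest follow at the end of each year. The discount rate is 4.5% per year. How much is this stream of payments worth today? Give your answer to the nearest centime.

Ordinary annuity of 18 payments, first payment at period 7.
Periodic rate r = 0.045 per year.
The ordinary-annuity PV formula values the stream one period before the first payment (period 6); discount that back 6 periods:
PV₀ = 5,425 × [1 − (1+r)^−18] / r × (1+r)^−6 = CHF 50,656.51

CHF 50,656.51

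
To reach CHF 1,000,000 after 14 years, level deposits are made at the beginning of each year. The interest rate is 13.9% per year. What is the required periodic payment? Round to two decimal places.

Level annuity due; solve FV = PMT × [((1+r)^n − 1)/r] × (1+r) for PMT.
Periodic rate r = 0.139 per year.
With n = 14: PMT = 1,000,000 / ([((1+r)^n − 1)/r] × (1+r)) = CHF 23,537.01

CHF 23,537.01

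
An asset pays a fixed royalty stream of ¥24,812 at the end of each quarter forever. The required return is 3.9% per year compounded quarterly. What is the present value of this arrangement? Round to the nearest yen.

Periodic rate r = 0.039/4 per quarter.
Level perpetuity: PV = PMT / r = 24,812 / (0.039/4) = ¥2,544,821.

¥2,544,821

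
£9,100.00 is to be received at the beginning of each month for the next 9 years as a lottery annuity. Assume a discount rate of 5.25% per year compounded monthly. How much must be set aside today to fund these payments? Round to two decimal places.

This is an annuity due: 108 payments of £9,100.00 at the beginning of each month.
Periodic rate r = 0.0525/12 per month; n is counted in months.
PV = PMT × [(1 − (1+r)^−n)/r] × (1+r) = 9,100 × [1 − (1+r)^−108] / r × (1+r) = £785,324.95

£785,324.95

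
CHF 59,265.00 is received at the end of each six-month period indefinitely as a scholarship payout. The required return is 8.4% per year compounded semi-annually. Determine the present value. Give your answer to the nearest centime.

Periodic rate r = 0.084/2 per half-year.
Level perpetuity: PV = PMT / r = 59,265 / (0.084/2) = CHF 1,411,071.43.

CHF 1,411,071.43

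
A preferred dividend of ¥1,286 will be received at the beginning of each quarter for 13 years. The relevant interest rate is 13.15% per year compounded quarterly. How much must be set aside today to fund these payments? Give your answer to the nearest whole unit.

This is an annuity due: 52 payments of ¥1,286 at the beginning of each quarter.
Periodic rate r = 0.1315/4 per quarter; n is counted in quarters.
PV = PMT × [(1 − (1+r)^−n)/r] × (1+r) = 1,286 × [1 − (1+r)^−52] / r × (1+r) = ¥32,889

¥32,889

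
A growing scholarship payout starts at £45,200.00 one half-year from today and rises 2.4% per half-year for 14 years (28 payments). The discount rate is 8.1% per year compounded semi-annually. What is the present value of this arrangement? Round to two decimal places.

Periodic rate r = 0.081/2 per half-year; n is counted in half-years.
Growing ordinary annuity: PV = PMT₁ × [1 − ((1+g)/(1+r))^n] / (r − g) = 45,200 × [1 − ((1+0.024)/(1+r))^28] / (r − 0.024) = £988,439.24.

£988,439.24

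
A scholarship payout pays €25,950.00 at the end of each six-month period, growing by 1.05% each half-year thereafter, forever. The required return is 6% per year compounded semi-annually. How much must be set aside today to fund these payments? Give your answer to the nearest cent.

Periodic rate r = 0.06/2 per half-year.
Growing perpetuity (Gordon): PV = PMT₁ / (r − g) = 25,950 / (r − 0.0105) = €1,330,769.23.

€1,330,769.23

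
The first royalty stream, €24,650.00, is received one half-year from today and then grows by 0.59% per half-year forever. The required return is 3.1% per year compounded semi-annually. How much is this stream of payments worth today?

€2,567,708.33

Periodic rate r = 0.031/2 per half-year.
Growing perpetuity (Gordon): PV = PMT₁ / (r − g) = 24,650 / (r − 0.0059) = €2,567,708.33.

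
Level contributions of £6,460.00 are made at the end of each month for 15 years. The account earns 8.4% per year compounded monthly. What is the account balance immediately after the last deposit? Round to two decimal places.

This is an ordinary annuity: 180 deposits of £6,460.00 at the end of each month.
Periodic rate r = 0.084/12 per month; n is counted in months.
FV = PMT × [((1+r)^n − 1)/r] = 6,460 × [(1+r)^180 − 1] / r = £2,316,353.40

£2,316,353.40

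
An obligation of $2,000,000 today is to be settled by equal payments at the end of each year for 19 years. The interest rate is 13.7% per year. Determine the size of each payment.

Level ordinary annuity; solve PV = PMT × [(1 − (1+r)^−n)/r] for PMT.
Periodic rate r = 0.137 per year.
With n = 19: PMT = 2,000,000 / ([(1 − (1+r)^−n)/r]) = $300,177.58

$300,177.58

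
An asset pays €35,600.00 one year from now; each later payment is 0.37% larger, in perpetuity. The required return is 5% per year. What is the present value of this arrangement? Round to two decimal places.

Periodic rate r = 0.05 per year.
Growing perpetuity (Gordon): PV = PMT₁ / (r − g) = 35,600 / (r − 0.0037) = €768,898.49.

€768,898.49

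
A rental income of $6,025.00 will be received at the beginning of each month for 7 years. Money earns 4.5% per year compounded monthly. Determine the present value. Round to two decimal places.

$435,073.64

This is an annuity due: 84 payments of $6,025.00 at the beginning of each month.
Periodic rate r = 0.045/12 per month; n is counted in months.
PV = PMT × [(1 − (1+r)^−n)/r] × (1+r) = 6,025 × [1 − (1+r)^−84] / r × (1+r) = $435,073.64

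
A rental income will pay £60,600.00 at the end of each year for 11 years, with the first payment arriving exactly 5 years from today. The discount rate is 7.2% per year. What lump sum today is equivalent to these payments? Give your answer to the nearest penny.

Ordinary annuity of 11 payments, first payment at period 5.
Periodic rate r = 0.072 per year.
The ordinary-annuity PV formula values the stream one period before the first payment (period 4); discount that back 4 periods:
PV₀ = 60,600 × [1 − (1+r)^−11] / r × (1+r)^−4 = £340,692.81

£340,692.81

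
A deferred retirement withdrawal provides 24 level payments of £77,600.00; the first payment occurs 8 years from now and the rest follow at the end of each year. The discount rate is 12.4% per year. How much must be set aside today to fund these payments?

Ordinary annuity of 24 payments, first payment at period 8.
Periodic rate r = 0.124 per year.
The ordinary-annuity PV formula values the stream one period before the first payment (period 7); discount that back 7 periods:
PV₀ = 77,600 × [1 − (1+r)^−24] / r × (1+r)^−7 = £259,407.24

£259,407.24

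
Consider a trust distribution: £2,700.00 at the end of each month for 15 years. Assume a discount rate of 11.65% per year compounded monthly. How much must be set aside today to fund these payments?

£229,252.00

This is an ordinary annuity: 180 payments of £2,700.00 at the end of each month.
Periodic rate r = 0.1165/12 per month; n is counted in months.
PV = PMT × [(1 − (1+r)^−n)/r] = 2,700 × [1 − (1+r)^−180] / r = £229,252.00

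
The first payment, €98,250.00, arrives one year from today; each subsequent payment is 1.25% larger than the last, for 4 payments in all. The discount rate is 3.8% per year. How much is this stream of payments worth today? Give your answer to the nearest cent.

Periodic rate r = 0.038 per year.
Growing ordinary annuity: PV = PMT₁ × [1 − ((1+g)/(1+r))^n] / (r − g) = 98,250 × [1 − ((1+0.0125)/(1+r))^4] / (r − 0.0125) = €364,888.04.

€364,888.04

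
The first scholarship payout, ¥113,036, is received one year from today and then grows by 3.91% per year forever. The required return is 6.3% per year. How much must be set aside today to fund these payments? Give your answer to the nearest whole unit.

¥4,729,540

Periodic rate r = 0.063 per year.
Growing perpetuity (Gordon): PV = PMT₁ / (r − g) = 113,036 / (r − 0.0391) = ¥4,729,540.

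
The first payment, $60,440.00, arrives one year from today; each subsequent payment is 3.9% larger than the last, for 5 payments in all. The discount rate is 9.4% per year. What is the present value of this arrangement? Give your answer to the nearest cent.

Periodic rate r = 0.094 per year.
Growing ordinary annuity: PV = PMT₁ × [1 − ((1+g)/(1+r))^n] / (r − g) = 60,440 × [1 − ((1+0.039)/(1+r))^5] / (r − 0.039) = $249,820.72.

$249,820.72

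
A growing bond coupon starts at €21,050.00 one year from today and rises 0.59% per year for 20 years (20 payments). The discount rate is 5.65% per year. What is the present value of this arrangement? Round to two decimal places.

Periodic rate r = 0.0565 per year.
Growing ordinary annuity: PV = PMT₁ × [1 − ((1+g)/(1+r))^n] / (r − g) = 21,050 × [1 − ((1+0.0059)/(1+r))^20] / (r − 0.0059) = €260,121.69.

€260,121.69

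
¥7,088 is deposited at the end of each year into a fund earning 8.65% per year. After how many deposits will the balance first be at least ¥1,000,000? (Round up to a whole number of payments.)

32 payments

Periodic rate r = 0.0865 per year.
Ordinary annuity FV: 1,000,000 = 7,088 × [((1+r)^n − 1)/r].
(1+r)^n = 1 + 1,000,000 × r / 7,088, so n = ln(1 + 1,000,000·r/7,088) / ln(1+r) = 31.10.
Round up to a whole number of payments: n = 32.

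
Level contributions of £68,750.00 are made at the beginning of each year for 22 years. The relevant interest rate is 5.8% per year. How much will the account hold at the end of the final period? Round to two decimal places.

£3,081,164.35

This is an annuity due: 22 deposits of £68,750.00 at the beginning of each year.
Periodic rate r = 0.058 per year.
FV = PMT × [((1+r)^n − 1)/r] × (1+r) = 68,750 × [(1+r)^22 − 1] / r × (1+r) = £3,081,164.35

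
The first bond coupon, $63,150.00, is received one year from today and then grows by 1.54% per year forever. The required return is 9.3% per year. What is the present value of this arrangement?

$813,788.66

Periodic rate r = 0.093 per year.
Growing perpetuity (Gordon): PV = PMT₁ / (r − g) = 63,150 / (r − 0.0154) = $813,788.66.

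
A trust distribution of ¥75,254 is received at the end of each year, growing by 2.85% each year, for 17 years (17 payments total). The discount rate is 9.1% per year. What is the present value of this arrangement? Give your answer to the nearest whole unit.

¥762,390

Periodic rate r = 0.091 per year.
Growing ordinary annuity: PV = PMT₁ × [1 − ((1+g)/(1+r))^n] / (r − g) = 75,254 × [1 − ((1+0.0285)/(1+r))^17] / (r − 0.0285) = ¥762,390.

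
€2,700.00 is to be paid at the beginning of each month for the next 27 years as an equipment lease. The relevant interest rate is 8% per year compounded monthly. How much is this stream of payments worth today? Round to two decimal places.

This is an annuity due: 324 payments of €2,700.00 at the beginning of each month.
Periodic rate r = 0.08/12 per month; n is counted in months.
PV = PMT × [(1 − (1+r)^−n)/r] × (1+r) = 2,700 × [1 − (1+r)^−324] / r × (1+r) = €360,343.70

€360,343.70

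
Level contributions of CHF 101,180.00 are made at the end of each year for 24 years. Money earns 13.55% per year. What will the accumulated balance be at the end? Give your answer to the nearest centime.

This is an ordinary annuity: 24 deposits of CHF 101,180.00 at the end of each year.
Periodic rate r = 0.1355 per year.
FV = PMT × [((1+r)^n − 1)/r] = 101,180 × [(1+r)^24 − 1] / r = CHF 15,016,568.32

CHF 15,016,568.32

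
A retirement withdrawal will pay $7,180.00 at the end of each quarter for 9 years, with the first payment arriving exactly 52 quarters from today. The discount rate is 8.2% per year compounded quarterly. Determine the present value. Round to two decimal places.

$64,495.61

Ordinary annuity of 36 payments, first payment at period 52.
Periodic rate r = 0.082/4 per quarter; n is counted in quarters.
The ordinary-annuity PV formula values the stream one period before the first payment (period 51); discount that back 51 periods:
PV₀ = 7,180 × [1 − (1+r)^−36] / r × (1+r)^−51 = $64,495.61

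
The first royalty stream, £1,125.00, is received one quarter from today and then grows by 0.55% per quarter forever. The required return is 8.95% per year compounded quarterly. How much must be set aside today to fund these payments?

£66,666.67

Periodic rate r = 0.0895/4 per quarter.
Growing perpetuity (Gordon): PV = PMT₁ / (r − g) = 1,125 / (r − 0.0055) = £66,666.67.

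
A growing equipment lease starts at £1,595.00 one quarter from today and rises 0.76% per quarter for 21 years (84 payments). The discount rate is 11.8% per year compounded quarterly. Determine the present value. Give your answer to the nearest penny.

£60,866.17

Periodic rate r = 0.118/4 per quarter; n is counted in quarters.
Growing ordinary annuity: PV = PMT₁ × [1 − ((1+g)/(1+r))^n] / (r − g) = 1,595 × [1 − ((1+0.0076)/(1+r))^84] / (r − 0.0076) = £60,866.17.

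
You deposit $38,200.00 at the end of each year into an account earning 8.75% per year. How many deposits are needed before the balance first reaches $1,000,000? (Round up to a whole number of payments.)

15 payments

Periodic rate r = 0.0875 per year.
Ordinary annuity FV: 1,000,000 = 38,200 × [((1+r)^n − 1)/r].
(1+r)^n = 1 + 1,000,000 × r / 38,200, so n = ln(1 + 1,000,000·r/38,200) / ln(1+r) = 14.20.
Round up to a whole number of payments: n = 15.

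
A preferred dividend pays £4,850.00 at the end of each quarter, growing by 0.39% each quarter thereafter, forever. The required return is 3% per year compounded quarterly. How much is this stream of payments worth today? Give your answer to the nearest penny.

£1,347,222.22

Periodic rate r = 0.03/4 per quarter.
Growing perpetuity (Gordon): PV = PMT₁ / (r − g) = 4,850 / (r − 0.0039) = £1,347,222.22.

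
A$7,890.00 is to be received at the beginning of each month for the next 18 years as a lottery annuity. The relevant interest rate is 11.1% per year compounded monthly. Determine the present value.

A$743,047.51

This is an annuity due: 216 payments of A$7,890.00 at the beginning of each month.
Periodic rate r = 0.111/12 per month; n is counted in months.
PV = PMT × [(1 − (1+r)^−n)/r] × (1+r) = 7,890 × [1 − (1+r)^−216] / r × (1+r) = A$743,047.51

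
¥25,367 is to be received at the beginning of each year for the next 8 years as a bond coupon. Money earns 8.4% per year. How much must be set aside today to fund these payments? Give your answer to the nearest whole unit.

This is an annuity due: 8 payments of ¥25,367 at the beginning of each year.
Periodic rate r = 0.084 per year.
PV = PMT × [(1 − (1+r)^−n)/r] × (1+r) = 25,367 × [1 − (1+r)^−8] / r × (1+r) = ¥155,649

¥155,649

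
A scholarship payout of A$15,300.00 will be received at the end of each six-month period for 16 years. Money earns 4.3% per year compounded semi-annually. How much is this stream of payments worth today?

A$351,360.40

This is an ordinary annuity: 32 payments of A$15,300.00 at the end of each six-month period.
Periodic rate r = 0.043/2 per half-year; n is counted in half-years.
PV = PMT × [(1 − (1+r)^−n)/r] = 15,300 × [1 − (1+r)^−32] / r = A$351,360.40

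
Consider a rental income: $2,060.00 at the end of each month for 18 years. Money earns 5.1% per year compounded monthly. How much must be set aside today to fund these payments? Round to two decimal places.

$290,777.77

This is an ordinary annuity: 216 payments of $2,060.00 at the end of each month.
Periodic rate r = 0.051/12 per month; n is counted in months.
PV = PMT × [(1 − (1+r)^−n)/r] = 2,060 × [1 − (1+r)^−216] / r = $290,777.77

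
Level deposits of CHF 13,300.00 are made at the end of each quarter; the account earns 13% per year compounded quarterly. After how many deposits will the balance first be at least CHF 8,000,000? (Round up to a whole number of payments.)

Periodic rate r = 0.13/4 per quarter; n is counted in quarters.
Ordinary annuity FV: 8,000,000 = 13,300 × [((1+r)^n − 1)/r].
(1+r)^n = 1 + 8,000,000 × r / 13,300, so n = ln(1 + 8,000,000·r/13,300) / ln(1+r) = 94.51.
Round up to a whole number of payments: n = 95.

95 payments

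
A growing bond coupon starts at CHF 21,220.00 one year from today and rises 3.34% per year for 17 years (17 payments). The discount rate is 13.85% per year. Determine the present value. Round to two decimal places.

Periodic rate r = 0.1385 per year.
Growing ordinary annuity: PV = PMT₁ × [1 − ((1+g)/(1+r))^n] / (r − g) = 21,220 × [1 − ((1+0.0334)/(1+r))^17] / (r − 0.0334) = CHF 162,994.42.

CHF 162,994.42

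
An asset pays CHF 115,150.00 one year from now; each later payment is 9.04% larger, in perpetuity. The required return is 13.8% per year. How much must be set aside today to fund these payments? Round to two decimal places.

CHF 2,419,117.65

Periodic rate r = 0.138 per year.
Growing perpetuity (Gordon): PV = PMT₁ / (r − g) = 115,150 / (r − 0.0904) = CHF 2,419,117.65.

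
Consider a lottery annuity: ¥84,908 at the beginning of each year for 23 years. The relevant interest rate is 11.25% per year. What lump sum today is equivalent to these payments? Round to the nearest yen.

¥767,336

This is an annuity due: 23 payments of ¥84,908 at the beginning of each year.
Periodic rate r = 0.1125 per year.
PV = PMT × [(1 − (1+r)^−n)/r] × (1+r) = 84,908 × [1 − (1+r)^−23] / r × (1+r) = ¥767,336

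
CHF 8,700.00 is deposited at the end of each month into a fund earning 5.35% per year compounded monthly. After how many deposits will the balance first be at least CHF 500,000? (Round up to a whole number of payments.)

Periodic rate r = 0.0535/12 per month; n is counted in months.
Ordinary annuity FV: 500,000 = 8,700 × [((1+r)^n − 1)/r].
(1+r)^n = 1 + 500,000 × r / 8,700, so n = ln(1 + 500,000·r/8,700) / ln(1+r) = 51.28.
Round up to a whole number of payments: n = 52.

52 payments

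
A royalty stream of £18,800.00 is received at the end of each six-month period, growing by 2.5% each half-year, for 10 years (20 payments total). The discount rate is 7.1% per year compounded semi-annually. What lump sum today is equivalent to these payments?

Periodic rate r = 0.071/2 per half-year; n is counted in half-years.
Growing ordinary annuity: PV = PMT₁ × [1 − ((1+g)/(1+r))^n] / (r − g) = 18,800 × [1 − ((1+0.025)/(1+r))^20] / (r − 0.025) = £330,170.45.

£330,170.45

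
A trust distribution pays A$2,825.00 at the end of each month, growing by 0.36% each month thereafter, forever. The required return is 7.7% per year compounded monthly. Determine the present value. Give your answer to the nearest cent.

Periodic rate r = 0.077/12 per month.
Growing perpetuity (Gordon): PV = PMT₁ / (r − g) = 2,825 / (r − 0.0036) = A$1,002,958.58.

A$1,002,958.58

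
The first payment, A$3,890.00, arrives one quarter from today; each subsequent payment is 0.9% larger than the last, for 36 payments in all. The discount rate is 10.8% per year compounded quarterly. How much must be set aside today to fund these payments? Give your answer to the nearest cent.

Periodic rate r = 0.108/4 per quarter; n is counted in quarters.
Growing ordinary annuity: PV = PMT₁ × [1 − ((1+g)/(1+r))^n] / (r − g) = 3,890 × [1 − ((1+0.009)/(1+r))^36] / (r − 0.009) = A$101,764.55.

A$101,764.55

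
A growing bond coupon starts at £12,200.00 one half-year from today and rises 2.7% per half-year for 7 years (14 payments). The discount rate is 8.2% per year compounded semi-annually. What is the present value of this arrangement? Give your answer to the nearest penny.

Periodic rate r = 0.082/2 per half-year; n is counted in half-years.
Growing ordinary annuity: PV = PMT₁ × [1 − ((1+g)/(1+r))^n] / (r − g) = 12,200 × [1 − ((1+0.027)/(1+r))^14] / (r − 0.027) = £150,474.18.

£150,474.18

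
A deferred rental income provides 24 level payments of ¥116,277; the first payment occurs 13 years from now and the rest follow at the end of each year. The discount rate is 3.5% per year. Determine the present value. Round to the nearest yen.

Ordinary annuity of 24 payments, first payment at period 13.
Periodic rate r = 0.035 per year.
The ordinary-annuity PV formula values the stream one period before the first payment (period 12); discount that back 12 periods:
PV₀ = 116,277 × [1 − (1+r)^−24] / r × (1+r)^−12 = ¥1,235,694

¥1,235,694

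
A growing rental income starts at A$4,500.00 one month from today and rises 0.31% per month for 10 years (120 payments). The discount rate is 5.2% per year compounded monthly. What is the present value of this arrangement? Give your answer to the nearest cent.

Periodic rate r = 0.052/12 per month; n is counted in months.
Growing ordinary annuity: PV = PMT₁ × [1 − ((1+g)/(1+r))^n] / (r − g) = 4,500 × [1 − ((1+0.0031)/(1+r))^120] / (r − 0.0031) = A$500,215.62.

A$500,215.62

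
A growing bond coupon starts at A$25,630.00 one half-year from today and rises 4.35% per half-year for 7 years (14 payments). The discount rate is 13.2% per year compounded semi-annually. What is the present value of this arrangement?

Periodic rate r = 0.132/2 per half-year; n is counted in half-years.
Growing ordinary annuity: PV = PMT₁ × [1 − ((1+g)/(1+r))^n] / (r − g) = 25,630 × [1 − ((1+0.0435)/(1+r))^14] / (r − 0.0435) = A$294,105.54.

A$294,105.54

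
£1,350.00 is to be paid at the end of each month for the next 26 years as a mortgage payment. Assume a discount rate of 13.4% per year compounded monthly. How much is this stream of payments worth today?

This is an ordinary annuity: 312 payments of £1,350.00 at the end of each month.
Periodic rate r = 0.134/12 per month; n is counted in months.
PV = PMT × [(1 − (1+r)^−n)/r] = 1,350 × [1 − (1+r)^−312] / r = £117,113.59

£117,113.59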